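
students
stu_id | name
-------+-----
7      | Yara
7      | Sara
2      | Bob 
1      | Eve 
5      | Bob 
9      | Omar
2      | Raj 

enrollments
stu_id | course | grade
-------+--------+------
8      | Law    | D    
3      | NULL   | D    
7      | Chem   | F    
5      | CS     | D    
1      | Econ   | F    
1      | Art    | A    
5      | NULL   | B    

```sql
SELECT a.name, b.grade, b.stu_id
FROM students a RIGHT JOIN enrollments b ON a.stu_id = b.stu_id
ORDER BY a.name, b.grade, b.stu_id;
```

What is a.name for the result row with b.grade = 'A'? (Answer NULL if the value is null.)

Eve

RIGHT JOIN keeps every row from `enrollments`; unmatched rows get NULL for `students`'s columns.
Matching on a.stu_id = b.stu_id.
- a row (stu_id=7): matches 1 b row(s) → 1 output row(s).
- a row (stu_id=7): matches 1 b row(s) → 1 output row(s).
- a row (stu_id=2): no match.
- a row (stu_id=1): matches 2 b row(s) → 2 output row(s).
- a row (stu_id=5): matches 2 b row(s) → 2 output row(s).
- a row (stu_id=9): no match.
- a row (stu_id=2): no match.
- 2 row(s) from b found no a partner → padded with NULL.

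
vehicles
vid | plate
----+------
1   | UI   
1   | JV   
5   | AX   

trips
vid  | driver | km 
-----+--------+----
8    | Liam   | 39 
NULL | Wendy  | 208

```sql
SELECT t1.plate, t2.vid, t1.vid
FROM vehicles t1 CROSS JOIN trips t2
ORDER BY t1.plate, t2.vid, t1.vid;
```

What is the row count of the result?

6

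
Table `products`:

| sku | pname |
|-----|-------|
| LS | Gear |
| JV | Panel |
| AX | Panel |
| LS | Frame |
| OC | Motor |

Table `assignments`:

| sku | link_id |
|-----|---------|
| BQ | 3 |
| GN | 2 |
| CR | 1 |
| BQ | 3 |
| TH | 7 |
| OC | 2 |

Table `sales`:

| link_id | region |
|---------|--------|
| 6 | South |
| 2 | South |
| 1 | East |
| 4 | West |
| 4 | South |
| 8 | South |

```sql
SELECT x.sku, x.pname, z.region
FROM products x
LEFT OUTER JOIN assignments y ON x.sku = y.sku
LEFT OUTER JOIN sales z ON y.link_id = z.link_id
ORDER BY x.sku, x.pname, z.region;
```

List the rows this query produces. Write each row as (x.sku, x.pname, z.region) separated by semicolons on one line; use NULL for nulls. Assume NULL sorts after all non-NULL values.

Step 1 — x LEFT JOIN y on sku → 5 row(s).
Then LEFT JOIN `sales z` on link_id: each of those 5 rows is kept; rows whose y.link_id has no match in z get NULL for z's columns.

(AX, Panel, NULL); (JV, Panel, NULL); (LS, Frame, NULL); (LS, Gear, NULL); (OC, Motor, South)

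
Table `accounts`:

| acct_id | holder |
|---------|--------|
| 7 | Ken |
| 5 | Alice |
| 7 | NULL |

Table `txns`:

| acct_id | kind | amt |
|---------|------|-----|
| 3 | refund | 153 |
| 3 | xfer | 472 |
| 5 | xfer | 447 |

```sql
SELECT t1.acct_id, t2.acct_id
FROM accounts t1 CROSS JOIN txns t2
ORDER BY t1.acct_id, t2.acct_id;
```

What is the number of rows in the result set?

CROSS JOIN pairs every row of `accounts` with every row of `txns`: 3 × 3 = 9 rows.

9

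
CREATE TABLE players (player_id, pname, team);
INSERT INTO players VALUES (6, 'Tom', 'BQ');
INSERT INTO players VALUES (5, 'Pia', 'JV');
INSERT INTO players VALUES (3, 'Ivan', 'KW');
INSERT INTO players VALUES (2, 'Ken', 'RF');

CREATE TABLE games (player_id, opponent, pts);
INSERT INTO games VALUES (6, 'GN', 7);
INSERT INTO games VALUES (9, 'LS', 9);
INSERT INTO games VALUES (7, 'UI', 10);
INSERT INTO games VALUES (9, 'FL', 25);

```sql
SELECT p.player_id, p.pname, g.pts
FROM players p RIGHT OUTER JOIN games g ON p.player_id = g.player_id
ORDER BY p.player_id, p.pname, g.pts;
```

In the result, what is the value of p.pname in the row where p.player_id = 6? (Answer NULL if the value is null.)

Tom

RIGHT JOIN keeps every row from `games`; unmatched rows get NULL for `players`'s columns.
Matching on p.player_id = g.player_id.
- p row (player_id=6): matches 1 g row(s) → 1 output row(s).
- p row (player_id=5): no match.
- p row (player_id=3): no match.
- p row (player_id=2): no match.
- 3 g row(s) had no p match → kept, p columns NULL.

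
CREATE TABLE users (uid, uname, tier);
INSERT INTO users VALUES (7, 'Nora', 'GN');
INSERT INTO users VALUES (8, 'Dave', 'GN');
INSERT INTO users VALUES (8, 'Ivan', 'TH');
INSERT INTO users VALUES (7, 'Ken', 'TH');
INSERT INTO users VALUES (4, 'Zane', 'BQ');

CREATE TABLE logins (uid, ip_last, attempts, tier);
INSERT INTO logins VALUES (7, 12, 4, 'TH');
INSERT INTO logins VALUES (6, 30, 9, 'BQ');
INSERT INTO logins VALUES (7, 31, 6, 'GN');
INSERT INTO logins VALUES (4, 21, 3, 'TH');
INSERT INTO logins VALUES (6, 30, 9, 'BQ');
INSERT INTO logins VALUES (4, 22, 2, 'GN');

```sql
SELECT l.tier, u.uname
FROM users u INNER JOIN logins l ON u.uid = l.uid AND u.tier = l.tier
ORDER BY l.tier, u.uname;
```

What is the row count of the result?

INNER JOIN keeps only pairs where the ON condition holds.
Matching on u.uid = l.uid AND u.tier = l.tier.
Matched pairs: 2.
Total: 2 rows.

2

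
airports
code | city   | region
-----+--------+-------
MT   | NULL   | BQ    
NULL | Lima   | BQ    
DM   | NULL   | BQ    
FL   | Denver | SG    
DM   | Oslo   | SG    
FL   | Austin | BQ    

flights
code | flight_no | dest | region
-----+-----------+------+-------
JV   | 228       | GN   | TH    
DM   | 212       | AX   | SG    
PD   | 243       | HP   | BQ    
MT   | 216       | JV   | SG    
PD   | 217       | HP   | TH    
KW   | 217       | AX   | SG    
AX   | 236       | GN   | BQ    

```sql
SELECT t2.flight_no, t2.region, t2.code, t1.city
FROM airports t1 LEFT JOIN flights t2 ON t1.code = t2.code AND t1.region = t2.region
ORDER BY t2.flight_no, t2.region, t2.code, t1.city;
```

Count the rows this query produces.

LEFT JOIN keeps every row from `airports`; unmatched rows get NULL for `flights`'s columns.
Matching on t1.code = t2.code AND t1.region = t2.region. A NULL in a compared column never satisfies the condition.
Matched pairs: 1; unmatched t1 rows kept: 5.
Total: 1 matched + 5 padded = 6 rows.

6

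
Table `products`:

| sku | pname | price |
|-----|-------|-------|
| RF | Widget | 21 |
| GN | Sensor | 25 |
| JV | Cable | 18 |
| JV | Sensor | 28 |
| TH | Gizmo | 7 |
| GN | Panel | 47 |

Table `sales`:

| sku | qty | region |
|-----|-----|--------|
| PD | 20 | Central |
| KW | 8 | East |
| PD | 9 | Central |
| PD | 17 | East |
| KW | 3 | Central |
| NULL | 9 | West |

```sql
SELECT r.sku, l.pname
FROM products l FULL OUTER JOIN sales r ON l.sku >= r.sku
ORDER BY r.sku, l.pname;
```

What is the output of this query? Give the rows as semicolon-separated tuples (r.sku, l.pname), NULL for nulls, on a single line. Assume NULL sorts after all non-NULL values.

(KW, Gizmo); (KW, Gizmo); (KW, Widget); (KW, Widget); (PD, Gizmo); (PD, Gizmo); (PD, Gizmo); (PD, Widget); (PD, Widget); (PD, Widget); (NULL, Cable); (NULL, Panel); (NULL, Sensor); (NULL, Sensor); (NULL, NULL)

FULL OUTER JOIN keeps every row from both sides; unmatched rows get NULL for the other side's columns.
Matching on l.sku >= r.sku. A NULL in a compared column never satisfies the condition.
Matched pairs: 10; unmatched l rows kept: 4; unmatched r rows kept: 1.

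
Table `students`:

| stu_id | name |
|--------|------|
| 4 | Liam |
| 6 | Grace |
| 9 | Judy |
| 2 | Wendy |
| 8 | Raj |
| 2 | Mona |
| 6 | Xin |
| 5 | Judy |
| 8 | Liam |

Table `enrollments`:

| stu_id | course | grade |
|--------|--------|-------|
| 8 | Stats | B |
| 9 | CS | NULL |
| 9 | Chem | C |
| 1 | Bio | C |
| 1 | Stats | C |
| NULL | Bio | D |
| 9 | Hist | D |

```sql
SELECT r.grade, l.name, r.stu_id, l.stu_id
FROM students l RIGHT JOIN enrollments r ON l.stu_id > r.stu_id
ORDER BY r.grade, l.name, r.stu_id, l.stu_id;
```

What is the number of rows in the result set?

23

RIGHT JOIN keeps every row from `enrollments`; unmatched rows get NULL for `students`'s columns.
Matching on l.stu_id > r.stu_id. A NULL in a compared column never satisfies the condition.
- l (stu_id=4) pairs with 2 row(s) of r.
- l (stu_id=6) pairs with 2 row(s) of r.
- l (stu_id=9) pairs with 3 row(s) of r.
- l (stu_id=2) pairs with 2 row(s) of r.
- l (stu_id=8) pairs with 2 row(s) of r.
- l (stu_id=2) pairs with 2 row(s) of r.
- l (stu_id=6) pairs with 2 row(s) of r.
- l (stu_id=5) pairs with 2 row(s) of r.
- l (stu_id=8) pairs with 2 row(s) of r.
- 4 r row(s) had no l match → kept, l columns NULL.
Total: 19 matched + 4 padded = 23 rows.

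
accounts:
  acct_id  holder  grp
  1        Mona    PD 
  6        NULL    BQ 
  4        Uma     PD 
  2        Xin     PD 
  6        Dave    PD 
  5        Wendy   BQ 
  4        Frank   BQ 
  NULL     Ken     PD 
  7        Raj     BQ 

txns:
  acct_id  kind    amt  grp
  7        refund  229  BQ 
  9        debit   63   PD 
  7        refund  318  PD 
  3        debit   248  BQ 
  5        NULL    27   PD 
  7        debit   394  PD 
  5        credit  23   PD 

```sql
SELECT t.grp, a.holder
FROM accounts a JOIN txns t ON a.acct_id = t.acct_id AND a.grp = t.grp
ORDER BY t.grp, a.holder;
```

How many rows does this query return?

INNER JOIN keeps only pairs where the ON condition holds.
Matching on a.acct_id = t.acct_id AND a.grp = t.grp. A NULL in a compared column never satisfies the condition.
- a row (acct_id=1, grp=PD): no match → dropped.
- a row (acct_id=6, grp=BQ): no match → dropped.
- a row (acct_id=4, grp=PD): no match → dropped.
- a row (acct_id=2, grp=PD): no match → dropped.
- a row (acct_id=6, grp=PD): no match → dropped.
- a row (acct_id=5, grp=BQ): no match → dropped.
- a row (acct_id=4, grp=BQ): no match → dropped.
- a row (acct_id=NULL, grp=PD): no match → dropped.
- a row (acct_id=7, grp=BQ): matches 1 t row(s) → 1 output row(s).
Total: 1 rows.

1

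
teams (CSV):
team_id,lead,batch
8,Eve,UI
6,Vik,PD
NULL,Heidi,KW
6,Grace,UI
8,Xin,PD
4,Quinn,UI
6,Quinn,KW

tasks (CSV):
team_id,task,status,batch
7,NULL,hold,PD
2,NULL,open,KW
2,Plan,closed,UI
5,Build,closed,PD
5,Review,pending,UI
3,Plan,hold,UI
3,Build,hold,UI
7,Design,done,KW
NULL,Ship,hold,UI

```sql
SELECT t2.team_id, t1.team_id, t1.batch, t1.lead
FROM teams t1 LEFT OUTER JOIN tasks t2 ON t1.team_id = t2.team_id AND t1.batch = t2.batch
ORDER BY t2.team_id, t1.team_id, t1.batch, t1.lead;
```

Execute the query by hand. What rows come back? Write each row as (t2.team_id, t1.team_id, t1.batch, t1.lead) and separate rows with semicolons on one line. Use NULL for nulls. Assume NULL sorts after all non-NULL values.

LEFT JOIN keeps every row from `teams`; unmatched rows get NULL for `tasks`'s columns.
Matching on t1.team_id = t2.team_id AND t1.batch = t2.batch. A NULL in a compared column never satisfies the condition.
Matched pairs: 0; unmatched t1 rows kept: 7.

(NULL, 4, UI, Quinn); (NULL, 6, KW, Quinn); (NULL, 6, PD, Vik); (NULL, 6, UI, Grace); (NULL, 8, PD, Xin); (NULL, 8, UI, Eve); (NULL, NULL, KW, Heidi)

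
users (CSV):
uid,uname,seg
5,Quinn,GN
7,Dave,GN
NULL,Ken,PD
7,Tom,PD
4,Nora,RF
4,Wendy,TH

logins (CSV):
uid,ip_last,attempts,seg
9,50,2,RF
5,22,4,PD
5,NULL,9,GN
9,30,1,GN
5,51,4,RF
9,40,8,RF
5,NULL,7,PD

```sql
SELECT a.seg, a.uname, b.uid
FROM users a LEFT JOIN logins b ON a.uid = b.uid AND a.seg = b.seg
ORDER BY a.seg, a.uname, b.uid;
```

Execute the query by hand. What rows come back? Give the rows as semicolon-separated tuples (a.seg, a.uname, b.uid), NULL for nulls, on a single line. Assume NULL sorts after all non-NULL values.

LEFT JOIN keeps every row from `users`; unmatched rows get NULL for `logins`'s columns.
Matching on a.uid = b.uid AND a.seg = b.seg. A NULL in a compared column never satisfies the condition.
Matched pairs: 1; unmatched a rows kept: 5.

(GN, Dave, NULL); (GN, Quinn, 5); (PD, Ken, NULL); (PD, Tom, NULL); (RF, Nora, NULL); (TH, Wendy, NULL)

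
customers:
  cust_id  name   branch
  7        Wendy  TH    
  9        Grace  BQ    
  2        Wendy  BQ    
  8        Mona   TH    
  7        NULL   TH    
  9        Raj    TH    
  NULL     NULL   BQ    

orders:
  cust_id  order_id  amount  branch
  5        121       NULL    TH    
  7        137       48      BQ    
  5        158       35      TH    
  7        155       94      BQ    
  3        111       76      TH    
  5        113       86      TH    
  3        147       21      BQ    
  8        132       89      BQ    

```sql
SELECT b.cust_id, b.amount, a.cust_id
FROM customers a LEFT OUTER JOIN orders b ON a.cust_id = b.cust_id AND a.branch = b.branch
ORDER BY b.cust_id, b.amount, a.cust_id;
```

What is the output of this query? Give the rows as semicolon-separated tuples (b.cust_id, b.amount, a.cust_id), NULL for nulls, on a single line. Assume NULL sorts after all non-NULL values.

(NULL, NULL, 2); (NULL, NULL, 7); (NULL, NULL, 7); (NULL, NULL, 8); (NULL, NULL, 9); (NULL, NULL, 9); (NULL, NULL, NULL)

LEFT JOIN keeps every row from `customers`; unmatched rows get NULL for `orders`'s columns.
Matching on a.cust_id = b.cust_id AND a.branch = b.branch. A NULL in a compared column never satisfies the condition.
- a[0] cust_id=7, branch=TH → no match; kept with NULLs on the b side.
- a[1] cust_id=9, branch=BQ → no match; kept with NULLs on the b side.
- a[2] cust_id=2, branch=BQ → no match; kept with NULLs on the b side.
- a[3] cust_id=8, branch=TH → no match; kept with NULLs on the b side.
- a[4] cust_id=7, branch=TH → no match; kept with NULLs on the b side.
- a[5] cust_id=9, branch=TH → no match; kept with NULLs on the b side.
- a[6] cust_id=NULL, branch=BQ → no match; kept with NULLs on the b side.
After projecting and ordering:
b.cust_id | b.amount | a.cust_id
NULL | NULL | 2
NULL | NULL | 7
NULL | NULL | 7
NULL | NULL | 8
NULL | NULL | 9
NULL | NULL | 9
NULL | NULL | NULL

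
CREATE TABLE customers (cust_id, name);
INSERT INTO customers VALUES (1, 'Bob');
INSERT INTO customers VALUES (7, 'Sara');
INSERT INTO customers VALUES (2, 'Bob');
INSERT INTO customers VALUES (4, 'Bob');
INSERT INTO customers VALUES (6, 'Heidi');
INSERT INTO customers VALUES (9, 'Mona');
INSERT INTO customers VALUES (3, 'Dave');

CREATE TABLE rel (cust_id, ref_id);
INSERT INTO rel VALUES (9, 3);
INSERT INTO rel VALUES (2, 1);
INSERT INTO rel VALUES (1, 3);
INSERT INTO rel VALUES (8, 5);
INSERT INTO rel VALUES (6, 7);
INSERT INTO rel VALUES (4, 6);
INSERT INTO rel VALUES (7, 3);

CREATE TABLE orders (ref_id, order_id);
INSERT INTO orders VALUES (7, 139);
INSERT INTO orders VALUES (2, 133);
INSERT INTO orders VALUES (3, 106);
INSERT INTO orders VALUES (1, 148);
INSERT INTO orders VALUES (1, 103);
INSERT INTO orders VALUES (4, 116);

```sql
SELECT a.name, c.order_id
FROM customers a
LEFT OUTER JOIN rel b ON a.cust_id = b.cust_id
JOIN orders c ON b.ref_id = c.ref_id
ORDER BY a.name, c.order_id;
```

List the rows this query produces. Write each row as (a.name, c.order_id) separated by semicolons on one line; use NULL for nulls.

Joins associate left-to-right: customers LEFT JOIN rel on cust_id gives 7 intermediate row(s).
Then INNER JOIN `orders c` on ref_id: keep only rows whose b.ref_id appears in c.

(Bob, 103); (Bob, 106); (Bob, 148); (Heidi, 139); (Mona, 106); (Sara, 106)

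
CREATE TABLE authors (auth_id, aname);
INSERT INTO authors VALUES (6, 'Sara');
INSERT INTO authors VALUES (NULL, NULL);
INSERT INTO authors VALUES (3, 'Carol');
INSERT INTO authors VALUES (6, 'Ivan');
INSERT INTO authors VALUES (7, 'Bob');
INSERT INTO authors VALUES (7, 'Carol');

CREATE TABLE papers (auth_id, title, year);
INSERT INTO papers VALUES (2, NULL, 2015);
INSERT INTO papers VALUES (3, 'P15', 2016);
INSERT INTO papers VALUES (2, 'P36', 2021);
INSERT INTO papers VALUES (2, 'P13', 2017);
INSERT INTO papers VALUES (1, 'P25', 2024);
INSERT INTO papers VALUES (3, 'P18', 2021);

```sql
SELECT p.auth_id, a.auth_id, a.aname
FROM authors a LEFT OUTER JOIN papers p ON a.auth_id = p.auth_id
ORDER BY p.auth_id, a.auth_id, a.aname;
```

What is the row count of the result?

LEFT JOIN keeps every row from `authors`; unmatched rows get NULL for `papers`'s columns.
Matching on a.auth_id = p.auth_id. A NULL in a compared column never satisfies the condition.
- a[0] auth_id=6 → no match; kept with NULLs on the p side.
- a[1] auth_id=NULL → no match; kept with NULLs on the p side.
- a[2] auth_id=3 → 2 match(es) in p → 2 row(s).
- a[3] auth_id=6 → no match; kept with NULLs on the p side.
- a[4] auth_id=7 → no match; kept with NULLs on the p side.
- a[5] auth_id=7 → no match; kept with NULLs on the p side.
Total: 2 matched + 5 padded = 7 rows.

7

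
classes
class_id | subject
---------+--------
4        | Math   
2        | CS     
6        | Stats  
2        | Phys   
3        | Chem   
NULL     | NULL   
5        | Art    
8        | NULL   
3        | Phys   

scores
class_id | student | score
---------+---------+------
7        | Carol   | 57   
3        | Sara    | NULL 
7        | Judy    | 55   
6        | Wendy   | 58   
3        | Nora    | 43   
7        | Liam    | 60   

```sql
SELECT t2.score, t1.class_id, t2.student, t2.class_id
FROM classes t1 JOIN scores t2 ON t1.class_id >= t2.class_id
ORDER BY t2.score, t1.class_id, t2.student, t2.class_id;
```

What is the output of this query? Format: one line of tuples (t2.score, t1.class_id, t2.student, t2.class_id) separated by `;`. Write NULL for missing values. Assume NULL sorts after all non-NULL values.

(43, 3, Nora, 3); (43, 3, Nora, 3); (43, 4, Nora, 3); (43, 5, Nora, 3); (43, 6, Nora, 3); (43, 8, Nora, 3); (55, 8, Judy, 7); (57, 8, Carol, 7); (58, 6, Wendy, 6); (58, 8, Wendy, 6); (60, 8, Liam, 7); (NULL, 3, Sara, 3); (NULL, 3, Sara, 3); (NULL, 4, Sara, 3); (NULL, 5, Sara, 3); (NULL, 6, Sara, 3); (NULL, 8, Sara, 3)

INNER JOIN keeps only pairs where the ON condition holds.
Matching on t1.class_id >= t2.class_id. A NULL in a compared column never satisfies the condition.
- t1 (class_id=4) pairs with 2 row(s) of t2.
- t1 (class_id=2) has no partner → excluded.
- t1 (class_id=6) pairs with 3 row(s) of t2.
- t1 (class_id=2) has no partner → excluded.
- t1 (class_id=3) pairs with 2 row(s) of t2.
- t1 (class_id=NULL) has no partner → excluded.
- t1 (class_id=5) pairs with 2 row(s) of t2.
- t1 (class_id=8) pairs with 6 row(s) of t2.
- t1 (class_id=3) pairs with 2 row(s) of t2.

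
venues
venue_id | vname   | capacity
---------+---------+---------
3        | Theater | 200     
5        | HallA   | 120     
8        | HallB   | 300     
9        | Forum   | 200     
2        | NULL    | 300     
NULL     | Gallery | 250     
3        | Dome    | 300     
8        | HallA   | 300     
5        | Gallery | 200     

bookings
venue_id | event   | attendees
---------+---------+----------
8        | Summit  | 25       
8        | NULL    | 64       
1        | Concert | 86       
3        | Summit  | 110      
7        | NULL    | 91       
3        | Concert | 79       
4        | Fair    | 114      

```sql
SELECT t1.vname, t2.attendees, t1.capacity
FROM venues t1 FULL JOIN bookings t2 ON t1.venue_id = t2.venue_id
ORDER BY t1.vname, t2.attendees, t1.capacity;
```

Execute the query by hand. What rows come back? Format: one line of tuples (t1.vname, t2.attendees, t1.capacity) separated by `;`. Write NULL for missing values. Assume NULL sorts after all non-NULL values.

(Dome, 79, 300); (Dome, 110, 300); (Forum, NULL, 200); (Gallery, NULL, 200); (Gallery, NULL, 250); (HallA, 25, 300); (HallA, 64, 300); (HallA, NULL, 120); (HallB, 25, 300); (HallB, 64, 300); (Theater, 79, 200); (Theater, 110, 200); (NULL, 86, NULL); (NULL, 91, NULL); (NULL, 114, NULL); (NULL, NULL, 300)

FULL OUTER JOIN keeps every row from both sides; unmatched rows get NULL for the other side's columns.
Matching on t1.venue_id = t2.venue_id. A NULL in a compared column never satisfies the condition.
- t1 (venue_id=3) pairs with 2 row(s) of t2.
- t1 (venue_id=5) has no partner → padded with NULL.
- t1 (venue_id=8) pairs with 2 row(s) of t2.
- t1 (venue_id=9) has no partner → padded with NULL.
- t1 (venue_id=2) has no partner → padded with NULL.
- t1 (venue_id=NULL) has no partner → padded with NULL.
- t1 (venue_id=3) pairs with 2 row(s) of t2.
- t1 (venue_id=8) pairs with 2 row(s) of t2.
- t1 (venue_id=5) has no partner → padded with NULL.
- 3 row(s) from t2 found no t1 partner → padded with NULL.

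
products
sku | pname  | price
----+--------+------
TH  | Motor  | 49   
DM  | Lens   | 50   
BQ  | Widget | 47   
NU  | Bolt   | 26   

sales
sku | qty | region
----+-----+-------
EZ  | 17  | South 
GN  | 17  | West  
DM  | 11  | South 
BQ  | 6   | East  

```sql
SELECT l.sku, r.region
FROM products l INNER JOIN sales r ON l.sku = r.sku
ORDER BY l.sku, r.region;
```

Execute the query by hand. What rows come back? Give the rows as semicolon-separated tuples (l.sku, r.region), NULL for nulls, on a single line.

INNER JOIN keeps only pairs where the ON condition holds.
Matching on l.sku = r.sku.
- l[0] sku=TH → no match; dropped.
- l[1] sku=DM → 1 match(es) in r → 1 row(s).
- l[2] sku=BQ → 1 match(es) in r → 1 row(s).
- l[3] sku=NU → no match; dropped.
After projecting and ordering:
l.sku | r.region
BQ | East
DM | South

(BQ, East); (DM, South)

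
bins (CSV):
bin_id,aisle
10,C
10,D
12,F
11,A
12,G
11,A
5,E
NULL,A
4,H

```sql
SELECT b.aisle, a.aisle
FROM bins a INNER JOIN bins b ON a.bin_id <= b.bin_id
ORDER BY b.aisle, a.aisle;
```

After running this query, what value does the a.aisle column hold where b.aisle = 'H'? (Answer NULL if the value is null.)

INNER JOIN keeps only pairs where the ON condition holds.
Matching on a.bin_id <= b.bin_id. A NULL in a compared column never satisfies the condition.
- a[0] bin_id=10 → 6 match(es) in b → 6 row(s).
- a[1] bin_id=10 → 6 match(es) in b → 6 row(s).
- a[2] bin_id=12 → 2 match(es) in b → 2 row(s).
- a[3] bin_id=11 → 4 match(es) in b → 4 row(s).
- a[4] bin_id=12 → 2 match(es) in b → 2 row(s).
- a[5] bin_id=11 → 4 match(es) in b → 4 row(s).
- a[6] bin_id=5 → 7 match(es) in b → 7 row(s).
- a[7] bin_id=NULL → no match; dropped.
- a[8] bin_id=4 → 8 match(es) in b → 8 row(s).

H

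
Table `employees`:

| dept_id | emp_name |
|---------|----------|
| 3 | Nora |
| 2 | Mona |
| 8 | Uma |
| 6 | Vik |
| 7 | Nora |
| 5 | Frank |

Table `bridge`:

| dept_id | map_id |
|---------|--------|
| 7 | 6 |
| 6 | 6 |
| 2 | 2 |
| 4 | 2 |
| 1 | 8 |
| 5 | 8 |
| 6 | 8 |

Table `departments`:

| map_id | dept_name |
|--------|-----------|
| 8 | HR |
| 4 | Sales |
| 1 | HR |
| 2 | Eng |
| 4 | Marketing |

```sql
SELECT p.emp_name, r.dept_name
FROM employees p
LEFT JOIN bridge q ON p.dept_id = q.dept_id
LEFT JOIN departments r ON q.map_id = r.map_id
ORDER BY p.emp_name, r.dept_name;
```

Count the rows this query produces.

7

Evaluate left to right. First `employees p LEFT JOIN bridge q` on dept_id: 7 row(s).
Then LEFT JOIN `departments r` on map_id: each of those 7 rows is kept; rows whose q.map_id has no match in r get NULL for r's columns.
Result: 7 row(s).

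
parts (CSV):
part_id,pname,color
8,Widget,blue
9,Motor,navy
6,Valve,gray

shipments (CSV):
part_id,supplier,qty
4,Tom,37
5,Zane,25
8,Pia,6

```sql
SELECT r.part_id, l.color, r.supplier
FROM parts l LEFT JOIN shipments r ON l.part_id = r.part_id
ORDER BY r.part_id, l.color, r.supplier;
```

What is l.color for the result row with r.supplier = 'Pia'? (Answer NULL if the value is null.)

blue

LEFT JOIN keeps every row from `parts`; unmatched rows get NULL for `shipments`'s columns.
Matching on l.part_id = r.part_id.
Matched pairs: 1; unmatched l rows kept: 2.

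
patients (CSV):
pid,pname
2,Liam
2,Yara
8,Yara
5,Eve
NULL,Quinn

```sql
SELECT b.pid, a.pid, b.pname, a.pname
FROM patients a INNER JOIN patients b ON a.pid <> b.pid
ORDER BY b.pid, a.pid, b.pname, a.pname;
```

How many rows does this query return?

INNER JOIN keeps only pairs where the ON condition holds.
Matching on a.pid <> b.pid. A NULL in a compared column never satisfies the condition.
Matched pairs: 10.
Total: 10 rows.

10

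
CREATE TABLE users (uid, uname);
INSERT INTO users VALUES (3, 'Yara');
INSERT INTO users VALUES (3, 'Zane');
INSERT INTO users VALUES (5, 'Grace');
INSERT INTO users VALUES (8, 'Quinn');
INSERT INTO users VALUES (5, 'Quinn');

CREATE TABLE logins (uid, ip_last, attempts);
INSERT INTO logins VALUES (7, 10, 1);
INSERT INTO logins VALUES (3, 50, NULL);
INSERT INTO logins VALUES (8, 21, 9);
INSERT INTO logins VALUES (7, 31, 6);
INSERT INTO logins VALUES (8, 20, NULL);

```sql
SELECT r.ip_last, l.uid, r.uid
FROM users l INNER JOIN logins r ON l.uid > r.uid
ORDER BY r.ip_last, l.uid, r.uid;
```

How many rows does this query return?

INNER JOIN keeps only pairs where the ON condition holds.
Matching on l.uid > r.uid.
- l[0] uid=3 → no match; dropped.
- l[1] uid=3 → no match; dropped.
- l[2] uid=5 → 1 match(es) in r → 1 row(s).
- l[3] uid=8 → 3 match(es) in r → 3 row(s).
- l[4] uid=5 → 1 match(es) in r → 1 row(s).
Total: 5 rows.

5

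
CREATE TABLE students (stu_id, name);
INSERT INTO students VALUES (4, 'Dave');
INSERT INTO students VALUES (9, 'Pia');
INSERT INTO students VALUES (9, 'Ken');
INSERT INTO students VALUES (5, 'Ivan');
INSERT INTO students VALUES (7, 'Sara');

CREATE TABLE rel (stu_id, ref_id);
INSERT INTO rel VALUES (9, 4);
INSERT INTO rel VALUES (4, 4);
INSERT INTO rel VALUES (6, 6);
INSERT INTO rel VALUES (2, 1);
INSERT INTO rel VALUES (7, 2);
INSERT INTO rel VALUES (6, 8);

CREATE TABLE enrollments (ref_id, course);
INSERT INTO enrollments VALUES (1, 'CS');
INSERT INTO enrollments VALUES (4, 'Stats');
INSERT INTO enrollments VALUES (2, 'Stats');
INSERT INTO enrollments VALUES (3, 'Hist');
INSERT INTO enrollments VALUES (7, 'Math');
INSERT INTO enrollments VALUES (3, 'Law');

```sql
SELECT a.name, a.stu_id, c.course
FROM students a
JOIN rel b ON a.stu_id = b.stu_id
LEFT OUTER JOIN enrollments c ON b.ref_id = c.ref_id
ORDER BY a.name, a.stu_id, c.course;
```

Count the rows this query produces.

4

Joins associate left-to-right: students INNER JOIN rel on stu_id gives 4 intermediate row(s).
Then LEFT JOIN `enrollments c` on ref_id: each of those 4 rows is kept; rows whose b.ref_id has no match in c get NULL for c's columns.
Result: 4 row(s).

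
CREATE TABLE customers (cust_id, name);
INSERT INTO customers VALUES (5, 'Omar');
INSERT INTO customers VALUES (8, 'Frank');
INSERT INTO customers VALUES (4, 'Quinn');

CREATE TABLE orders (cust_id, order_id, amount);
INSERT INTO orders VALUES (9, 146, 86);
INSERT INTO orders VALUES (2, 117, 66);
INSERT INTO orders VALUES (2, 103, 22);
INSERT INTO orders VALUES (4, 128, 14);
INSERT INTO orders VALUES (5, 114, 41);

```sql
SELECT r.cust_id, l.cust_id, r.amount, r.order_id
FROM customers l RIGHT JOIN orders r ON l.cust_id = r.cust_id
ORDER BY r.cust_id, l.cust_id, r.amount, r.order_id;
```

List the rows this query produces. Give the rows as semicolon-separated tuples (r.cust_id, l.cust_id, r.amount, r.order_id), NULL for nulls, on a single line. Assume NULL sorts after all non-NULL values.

(2, NULL, 22, 103); (2, NULL, 66, 117); (4, 4, 14, 128); (5, 5, 41, 114); (9, NULL, 86, 146)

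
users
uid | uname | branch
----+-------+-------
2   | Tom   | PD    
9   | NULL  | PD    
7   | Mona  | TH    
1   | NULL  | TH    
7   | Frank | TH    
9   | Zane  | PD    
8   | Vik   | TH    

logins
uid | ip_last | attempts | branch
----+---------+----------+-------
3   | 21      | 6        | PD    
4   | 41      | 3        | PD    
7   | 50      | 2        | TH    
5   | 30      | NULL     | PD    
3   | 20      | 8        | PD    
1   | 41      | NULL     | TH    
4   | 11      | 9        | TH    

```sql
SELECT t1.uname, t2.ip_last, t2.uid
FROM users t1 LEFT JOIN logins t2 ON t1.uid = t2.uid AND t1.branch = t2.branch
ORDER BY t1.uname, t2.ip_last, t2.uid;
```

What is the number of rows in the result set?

7

LEFT JOIN keeps every row from `users`; unmatched rows get NULL for `logins`'s columns.
Matching on t1.uid = t2.uid AND t1.branch = t2.branch.
- t1 (uid=2, branch=PD) has no partner → padded with NULL.
- t1 (uid=9, branch=PD) has no partner → padded with NULL.
- t1 (uid=7, branch=TH) pairs with 1 row(s) of t2.
- t1 (uid=1, branch=TH) pairs with 1 row(s) of t2.
- t1 (uid=7, branch=TH) pairs with 1 row(s) of t2.
- t1 (uid=9, branch=PD) has no partner → padded with NULL.
- t1 (uid=8, branch=TH) has no partner → padded with NULL.
Total: 3 matched + 4 padded = 7 rows.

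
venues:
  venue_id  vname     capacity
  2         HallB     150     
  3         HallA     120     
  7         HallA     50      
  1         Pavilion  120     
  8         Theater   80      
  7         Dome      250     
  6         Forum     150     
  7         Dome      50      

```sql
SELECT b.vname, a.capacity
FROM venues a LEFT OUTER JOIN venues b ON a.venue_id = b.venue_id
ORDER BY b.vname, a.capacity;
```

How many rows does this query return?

LEFT JOIN keeps every row from `venues a`; unmatched rows get NULL for `venues b`'s columns.
Matching on a.venue_id = b.venue_id.
- venue_id=2: 1 matching b row(s), so 1 row(s) emitted.
- venue_id=3: 1 matching b row(s), so 1 row(s) emitted.
- venue_id=7: 3 matching b row(s), so 3 row(s) emitted.
- venue_id=1: 1 matching b row(s), so 1 row(s) emitted.
- venue_id=8: 1 matching b row(s), so 1 row(s) emitted.
- venue_id=7: 3 matching b row(s), so 3 row(s) emitted.
- venue_id=6: 1 matching b row(s), so 1 row(s) emitted.
- venue_id=7: 3 matching b row(s), so 3 row(s) emitted.
Total: 14 rows.

14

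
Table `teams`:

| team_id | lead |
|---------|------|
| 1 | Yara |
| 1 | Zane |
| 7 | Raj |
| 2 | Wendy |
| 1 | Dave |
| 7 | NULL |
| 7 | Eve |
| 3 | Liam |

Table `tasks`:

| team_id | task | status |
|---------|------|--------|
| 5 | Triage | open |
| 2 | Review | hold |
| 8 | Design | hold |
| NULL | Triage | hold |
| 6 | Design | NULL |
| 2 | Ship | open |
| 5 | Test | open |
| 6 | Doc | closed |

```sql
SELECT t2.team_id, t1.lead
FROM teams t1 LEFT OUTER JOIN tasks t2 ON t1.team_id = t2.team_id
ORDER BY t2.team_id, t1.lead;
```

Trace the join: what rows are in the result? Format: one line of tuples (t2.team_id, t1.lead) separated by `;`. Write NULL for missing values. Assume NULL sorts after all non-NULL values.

(2, Wendy); (2, Wendy); (NULL, Dave); (NULL, Eve); (NULL, Liam); (NULL, Raj); (NULL, Yara); (NULL, Zane); (NULL, NULL)

LEFT JOIN keeps every row from `teams`; unmatched rows get NULL for `tasks`'s columns.
Matching on t1.team_id = t2.team_id. A NULL in a compared column never satisfies the condition.
- t1 (team_id=1) has no partner → padded with NULL.
- t1 (team_id=1) has no partner → padded with NULL.
- t1 (team_id=7) has no partner → padded with NULL.
- t1 (team_id=2) pairs with 2 row(s) of t2.
- t1 (team_id=1) has no partner → padded with NULL.
- t1 (team_id=7) has no partner → padded with NULL.
- t1 (team_id=7) has no partner → padded with NULL.
- t1 (team_id=3) has no partner → padded with NULL.
After projecting and ordering:
t2.team_id | t1.lead
2 | Wendy
2 | Wendy
NULL | Dave
NULL | Eve
NULL | Liam
NULL | Raj
NULL | Yara
NULL | Zane
NULL | NULL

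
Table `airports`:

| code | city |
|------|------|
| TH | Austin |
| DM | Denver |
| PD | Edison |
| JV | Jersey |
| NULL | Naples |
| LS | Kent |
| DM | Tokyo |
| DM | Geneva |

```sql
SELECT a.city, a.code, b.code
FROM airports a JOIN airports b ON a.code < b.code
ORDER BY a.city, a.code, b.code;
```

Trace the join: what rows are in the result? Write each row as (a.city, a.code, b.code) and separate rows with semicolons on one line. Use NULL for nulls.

(Denver, DM, JV); (Denver, DM, LS); (Denver, DM, PD); (Denver, DM, TH); (Edison, PD, TH); (Geneva, DM, JV); (Geneva, DM, LS); (Geneva, DM, PD); (Geneva, DM, TH); (Jersey, JV, LS); (Jersey, JV, PD); (Jersey, JV, TH); (Kent, LS, PD); (Kent, LS, TH); (Tokyo, DM, JV); (Tokyo, DM, LS); (Tokyo, DM, PD); (Tokyo, DM, TH)

INNER JOIN keeps only pairs where the ON condition holds.
Matching on a.code < b.code. A NULL in a compared column never satisfies the condition.
- a (code=TH) has no partner → excluded.
- a (code=DM) pairs with 4 row(s) of b.
- a (code=PD) pairs with 1 row(s) of b.
- a (code=JV) pairs with 3 row(s) of b.
- a (code=NULL) has no partner → excluded.
- a (code=LS) pairs with 2 row(s) of b.
- a (code=DM) pairs with 4 row(s) of b.
- a (code=DM) pairs with 4 row(s) of b.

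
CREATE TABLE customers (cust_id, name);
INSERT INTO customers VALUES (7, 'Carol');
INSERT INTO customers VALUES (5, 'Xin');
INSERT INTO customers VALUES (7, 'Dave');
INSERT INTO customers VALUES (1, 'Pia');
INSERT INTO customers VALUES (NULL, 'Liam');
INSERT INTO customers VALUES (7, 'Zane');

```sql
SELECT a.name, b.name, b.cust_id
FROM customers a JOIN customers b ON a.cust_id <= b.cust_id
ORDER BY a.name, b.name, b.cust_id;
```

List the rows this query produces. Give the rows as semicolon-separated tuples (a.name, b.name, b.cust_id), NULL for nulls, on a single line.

(Carol, Carol, 7); (Carol, Dave, 7); (Carol, Zane, 7); (Dave, Carol, 7); (Dave, Dave, 7); (Dave, Zane, 7); (Pia, Carol, 7); (Pia, Dave, 7); (Pia, Pia, 1); (Pia, Xin, 5); (Pia, Zane, 7); (Xin, Carol, 7); (Xin, Dave, 7); (Xin, Xin, 5); (Xin, Zane, 7); (Zane, Carol, 7); (Zane, Dave, 7); (Zane, Zane, 7)

INNER JOIN keeps only pairs where the ON condition holds.
Matching on a.cust_id <= b.cust_id. A NULL in a compared column never satisfies the condition.
- a (cust_id=7) pairs with 3 row(s) of b.
- a (cust_id=5) pairs with 4 row(s) of b.
- a (cust_id=7) pairs with 3 row(s) of b.
- a (cust_id=1) pairs with 5 row(s) of b.
- a (cust_id=NULL) has no partner → excluded.
- a (cust_id=7) pairs with 3 row(s) of b.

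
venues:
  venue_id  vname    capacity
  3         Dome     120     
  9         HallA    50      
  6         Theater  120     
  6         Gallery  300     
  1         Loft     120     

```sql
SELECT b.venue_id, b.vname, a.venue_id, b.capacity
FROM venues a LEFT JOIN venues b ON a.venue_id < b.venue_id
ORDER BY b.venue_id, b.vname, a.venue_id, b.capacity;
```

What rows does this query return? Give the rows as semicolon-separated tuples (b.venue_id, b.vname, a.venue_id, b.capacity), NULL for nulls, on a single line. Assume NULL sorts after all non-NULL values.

LEFT JOIN keeps every row from `venues a`; unmatched rows get NULL for `venues b`'s columns.
Matching on a.venue_id < b.venue_id.
- a[0] venue_id=3 → 3 match(es) in b → 3 row(s).
- a[1] venue_id=9 → no match; kept with NULLs on the b side.
- a[2] venue_id=6 → 1 match(es) in b → 1 row(s).
- a[3] venue_id=6 → 1 match(es) in b → 1 row(s).
- a[4] venue_id=1 → 4 match(es) in b → 4 row(s).
After projecting and ordering:
b.venue_id | b.vname | a.venue_id | b.capacity
3 | Dome | 1 | 120
6 | Gallery | 1 | 300
6 | Gallery | 3 | 300
6 | Theater | 1 | 120
6 | Theater | 3 | 120
9 | HallA | 1 | 50
9 | HallA | 3 | 50
9 | HallA | 6 | 50
9 | HallA | 6 | 50
NULL | NULL | 9 | NULL

(3, Dome, 1, 120); (6, Gallery, 1, 300); (6, Gallery, 3, 300); (6, Theater, 1, 120); (6, Theater, 3, 120); (9, HallA, 1, 50); (9, HallA, 3, 50); (9, HallA, 6, 50); (9, HallA, 6, 50); (NULL, NULL, 9, NULL)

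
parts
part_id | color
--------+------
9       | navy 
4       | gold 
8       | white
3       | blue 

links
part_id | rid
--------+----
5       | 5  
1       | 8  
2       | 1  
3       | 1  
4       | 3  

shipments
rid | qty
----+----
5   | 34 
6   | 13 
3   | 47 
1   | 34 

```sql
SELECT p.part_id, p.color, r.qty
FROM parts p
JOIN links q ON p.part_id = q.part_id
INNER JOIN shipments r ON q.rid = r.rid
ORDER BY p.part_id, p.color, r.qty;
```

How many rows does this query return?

2

Step 1 — p INNER JOIN q on part_id → 2 row(s).
Then INNER JOIN `shipments r` on rid: keep only rows whose q.rid appears in r.
Result: 2 row(s).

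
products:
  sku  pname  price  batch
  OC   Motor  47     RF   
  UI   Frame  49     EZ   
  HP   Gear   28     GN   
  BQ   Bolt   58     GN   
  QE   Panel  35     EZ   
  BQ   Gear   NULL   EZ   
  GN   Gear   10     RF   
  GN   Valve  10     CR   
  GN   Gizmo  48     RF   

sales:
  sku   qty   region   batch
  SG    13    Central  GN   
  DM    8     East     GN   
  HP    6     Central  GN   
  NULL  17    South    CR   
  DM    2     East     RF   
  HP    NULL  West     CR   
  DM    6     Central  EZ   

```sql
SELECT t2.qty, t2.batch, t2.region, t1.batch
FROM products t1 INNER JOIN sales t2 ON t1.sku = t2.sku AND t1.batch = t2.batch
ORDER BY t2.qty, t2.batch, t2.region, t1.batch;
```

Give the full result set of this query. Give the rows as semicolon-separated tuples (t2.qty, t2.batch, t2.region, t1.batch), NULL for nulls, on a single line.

(6, GN, Central, GN)

INNER JOIN keeps only pairs where the ON condition holds.
Matching on t1.sku = t2.sku AND t1.batch = t2.batch. A NULL in a compared column never satisfies the condition.
Matched pairs: 1.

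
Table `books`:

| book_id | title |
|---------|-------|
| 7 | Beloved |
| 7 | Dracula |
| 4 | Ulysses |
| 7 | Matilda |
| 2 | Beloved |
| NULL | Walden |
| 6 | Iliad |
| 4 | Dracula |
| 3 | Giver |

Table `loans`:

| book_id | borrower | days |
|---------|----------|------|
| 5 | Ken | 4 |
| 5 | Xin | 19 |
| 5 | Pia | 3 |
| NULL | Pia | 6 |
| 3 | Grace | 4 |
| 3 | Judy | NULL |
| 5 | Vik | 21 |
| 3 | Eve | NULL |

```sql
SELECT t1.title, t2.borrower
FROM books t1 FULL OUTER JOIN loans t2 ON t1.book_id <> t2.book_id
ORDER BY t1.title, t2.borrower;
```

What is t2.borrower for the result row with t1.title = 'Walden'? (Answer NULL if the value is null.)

NULL

FULL OUTER JOIN keeps every row from both sides; unmatched rows get NULL for the other side's columns.
Matching on t1.book_id <> t2.book_id. A NULL in a compared column never satisfies the condition.
- book_id=7: 7 matching t2 row(s), so 7 row(s) emitted.
- book_id=7: 7 matching t2 row(s), so 7 row(s) emitted.
- book_id=4: 7 matching t2 row(s), so 7 row(s) emitted.
- book_id=7: 7 matching t2 row(s), so 7 row(s) emitted.
- book_id=2: 7 matching t2 row(s), so 7 row(s) emitted.
- book_id=NULL: no t2 row matches, row kept with t2 columns NULL.
- book_id=6: 7 matching t2 row(s), so 7 row(s) emitted.
- book_id=4: 7 matching t2 row(s), so 7 row(s) emitted.
- book_id=3: 4 matching t2 row(s), so 4 row(s) emitted.
- 1 t2 row(s) had no t1 match → kept, t1 columns NULL.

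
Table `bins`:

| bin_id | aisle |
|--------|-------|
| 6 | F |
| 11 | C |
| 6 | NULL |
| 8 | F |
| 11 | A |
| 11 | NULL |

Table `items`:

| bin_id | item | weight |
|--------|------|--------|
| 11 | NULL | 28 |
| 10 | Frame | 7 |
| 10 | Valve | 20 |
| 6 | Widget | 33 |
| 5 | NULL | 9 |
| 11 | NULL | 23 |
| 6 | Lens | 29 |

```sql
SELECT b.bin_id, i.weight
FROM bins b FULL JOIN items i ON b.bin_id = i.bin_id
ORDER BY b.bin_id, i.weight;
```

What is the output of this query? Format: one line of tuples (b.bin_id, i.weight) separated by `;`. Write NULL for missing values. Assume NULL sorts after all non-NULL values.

(6, 29); (6, 29); (6, 33); (6, 33); (8, NULL); (11, 23); (11, 23); (11, 23); (11, 28); (11, 28); (11, 28); (NULL, 7); (NULL, 9); (NULL, 20)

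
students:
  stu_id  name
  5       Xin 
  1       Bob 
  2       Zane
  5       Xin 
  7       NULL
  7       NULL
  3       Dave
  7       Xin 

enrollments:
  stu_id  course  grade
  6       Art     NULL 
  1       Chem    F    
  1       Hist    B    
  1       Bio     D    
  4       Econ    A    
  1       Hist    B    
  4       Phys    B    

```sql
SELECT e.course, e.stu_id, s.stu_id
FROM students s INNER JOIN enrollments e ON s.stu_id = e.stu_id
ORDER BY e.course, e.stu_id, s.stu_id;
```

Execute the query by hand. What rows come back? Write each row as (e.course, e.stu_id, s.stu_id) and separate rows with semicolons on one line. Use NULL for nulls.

(Bio, 1, 1); (Chem, 1, 1); (Hist, 1, 1); (Hist, 1, 1)

INNER JOIN keeps only pairs where the ON condition holds.
Matching on s.stu_id = e.stu_id.
- s (stu_id=5) has no partner → excluded.
- s (stu_id=1) pairs with 4 row(s) of e.
- s (stu_id=2) has no partner → excluded.
- s (stu_id=5) has no partner → excluded.
- s (stu_id=7) has no partner → excluded.
- s (stu_id=7) has no partner → excluded.
- s (stu_id=3) has no partner → excluded.
- s (stu_id=7) has no partner → excluded.
After projecting and ordering:
e.course | e.stu_id | s.stu_id
Bio | 1 | 1
Chem | 1 | 1
Hist | 1 | 1
Hist | 1 | 1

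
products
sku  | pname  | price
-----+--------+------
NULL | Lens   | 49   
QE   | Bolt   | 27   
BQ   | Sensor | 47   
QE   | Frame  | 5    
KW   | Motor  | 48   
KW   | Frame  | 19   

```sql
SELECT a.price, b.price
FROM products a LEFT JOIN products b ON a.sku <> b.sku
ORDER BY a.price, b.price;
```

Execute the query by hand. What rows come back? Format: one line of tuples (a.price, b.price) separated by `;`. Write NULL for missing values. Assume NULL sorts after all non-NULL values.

(5, 19); (5, 47); (5, 48); (19, 5); (19, 27); (19, 47); (27, 19); (27, 47); (27, 48); (47, 5); (47, 19); (47, 27); (47, 48); (48, 5); (48, 27); (48, 47); (49, NULL)

LEFT JOIN keeps every row from `products a`; unmatched rows get NULL for `products b`'s columns.
Matching on a.sku <> b.sku. A NULL in a compared column never satisfies the condition.
- a (sku=NULL) has no partner → padded with NULL.
- a (sku=QE) pairs with 3 row(s) of b.
- a (sku=BQ) pairs with 4 row(s) of b.
- a (sku=QE) pairs with 3 row(s) of b.
- a (sku=KW) pairs with 3 row(s) of b.
- a (sku=KW) pairs with 3 row(s) of b.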